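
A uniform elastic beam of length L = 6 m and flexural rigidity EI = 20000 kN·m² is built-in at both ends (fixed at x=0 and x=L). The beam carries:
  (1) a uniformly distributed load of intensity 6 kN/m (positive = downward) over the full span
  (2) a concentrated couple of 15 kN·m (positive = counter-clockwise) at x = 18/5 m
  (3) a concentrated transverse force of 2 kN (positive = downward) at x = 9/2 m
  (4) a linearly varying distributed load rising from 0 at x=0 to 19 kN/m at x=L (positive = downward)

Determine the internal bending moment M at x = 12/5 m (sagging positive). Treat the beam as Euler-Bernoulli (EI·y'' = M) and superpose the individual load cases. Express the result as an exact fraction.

Load 1 — uniform load w=6 kN/m over full span:
  M_1 = wLx/2 - wL²/12 - wx²/2 = 6·6·(12/5)/2 - 6·6²/12 - 6·(12/5)²/2 = 198/25 kN·m
Load 2 — applied couple M₀=15 kN·m at a=18/5 m (b=L-a=12/5):
  M_2 = R_Ax - M_A  [x≤a] with R_A=18/5, M_A=24/5 = (18/5)·(12/5) - (24/5) = 96/25 kN·m
Load 3 — point force P=2 kN at a=9/2 m (b=L-a=3/2):
  M_3 = Pb²(3a+b)x/L³ - Pab²/L²  [x≤a] = 2·(3/2)²·(3·(9/2)+(3/2))·(12/5)/6³ - 2·(9/2)·(3/2)²/6² = 3/16 kN·m
Load 4 — triangular load w₀=19 kN/m (0→w₀ over full span):
  M_4 = 3w₀Lx/20 - w₀L²/30 - w₀x³/(6L) = 3·19·6·(12/5)/20 - 19·6²/30 - 19·(12/5)³/(6·6) = 1368/125 kN·m
Superposition: M = Σ M_i = 45783/2000 kN·m ≈ 22.891500 kN·m

M(12/5) = 45783/2000 kN·m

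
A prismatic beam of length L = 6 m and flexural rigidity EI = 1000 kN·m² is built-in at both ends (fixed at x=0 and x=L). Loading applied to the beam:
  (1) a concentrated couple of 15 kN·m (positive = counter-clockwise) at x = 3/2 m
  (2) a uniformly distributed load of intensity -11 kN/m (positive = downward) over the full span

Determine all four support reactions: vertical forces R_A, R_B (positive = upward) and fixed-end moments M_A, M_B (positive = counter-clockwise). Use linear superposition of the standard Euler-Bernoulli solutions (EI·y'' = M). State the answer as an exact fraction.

Load 1 — applied couple M₀=15 kN·m at a=3/2 m (b=L-a=9/2):
  R_A = 6M₀ab/L³ = 6·15·(3/2)·(9/2)/6³ = 45/16 kN
  M_A = M₀b(2a-b)/L² = 15·(9/2)·(2·(3/2)-(9/2))/6² = -45/16 kN·m
  R_B = -6M₀ab/L³ = -6·15·(3/2)·(9/2)/6³ = -45/16 kN
  M_B = M₀a(2b-a)/L² = 15·(3/2)·(2·(9/2)-(3/2))/6² = 75/16 kN·m
Load 2 — uniform load w=-11 kN/m over full span:
  R_A = wL/2 = (-11)·6/2 = -33 kN
  M_A = wL²/12 = (-11)·6²/12 = -33 kN·m
  R_B = wL/2 = (-11)·6/2 = -33 kN
  M_B = -wL²/12 = -(-11)·6²/12 = 33 kN·m
Superposition: R_A = -483/16 kN, M_A = -573/16 kN·m, R_B = -573/16 kN, M_B = 603/16 kN·m

R_A = -483/16 kN, M_A = -573/16 kN·m, R_B = -573/16 kN, M_B = 603/16 kN·m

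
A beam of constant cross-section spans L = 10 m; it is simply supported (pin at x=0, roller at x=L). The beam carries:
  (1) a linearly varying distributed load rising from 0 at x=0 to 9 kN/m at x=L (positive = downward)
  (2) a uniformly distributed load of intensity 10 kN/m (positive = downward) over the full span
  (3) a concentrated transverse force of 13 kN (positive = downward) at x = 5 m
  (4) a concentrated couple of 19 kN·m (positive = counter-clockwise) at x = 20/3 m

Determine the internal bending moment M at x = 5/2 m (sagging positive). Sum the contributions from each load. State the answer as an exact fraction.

Load 1 — triangular load w₀=9 kN/m (0→w₀ over full span):
  M_1 = w₀Lx/6 - w₀x³/(6L) = 9·10·(5/2)/6 - 9·(5/2)³/(6·10) = 1125/32 kN·m
Load 2 — uniform load w=10 kN/m over full span:
  M_2 = wx(L-x)/2 = 10·(5/2)·(10-(5/2))/2 = 375/4 kN·m
Load 3 — point force P=13 kN at a=5 m (b=L-a=5):
  M_3 = Pbx/L  [x≤a] = 13·5·(5/2)/10 = 65/4 kN·m
Load 4 — applied couple M₀=19 kN·m at a=20/3 m (b=L-a=10/3):
  M_4 = M₀x/L  [x≤a] = 19·(5/2)/10 = 19/4 kN·m
Superposition: M = Σ M_i = 4797/32 kN·m ≈ 149.906250 kN·m

M(5/2) = 4797/32 kN·m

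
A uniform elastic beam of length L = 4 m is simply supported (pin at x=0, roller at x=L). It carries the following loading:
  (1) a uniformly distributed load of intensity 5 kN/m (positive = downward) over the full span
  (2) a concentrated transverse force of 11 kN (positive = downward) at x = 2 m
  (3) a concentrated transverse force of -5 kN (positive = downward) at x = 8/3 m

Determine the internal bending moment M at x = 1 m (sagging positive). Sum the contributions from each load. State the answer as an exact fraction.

Load 1 — uniform load w=5 kN/m over full span:
  M_1 = wx(L-x)/2 = 5·1·(4-1)/2 = 15/2 kN·m
Load 2 — point force P=11 kN at a=2 m (b=L-a=2):
  M_2 = Pbx/L  [x≤a] = 11·2·1/4 = 11/2 kN·m
Load 3 — point force P=-5 kN at a=8/3 m (b=L-a=4/3):
  M_3 = Pbx/L  [x≤a] = (-5)·(4/3)·1/4 = -5/3 kN·m
Superposition: M = Σ M_i = 34/3 kN·m ≈ 11.333333 kN·m

M(1) = 34/3 kN·m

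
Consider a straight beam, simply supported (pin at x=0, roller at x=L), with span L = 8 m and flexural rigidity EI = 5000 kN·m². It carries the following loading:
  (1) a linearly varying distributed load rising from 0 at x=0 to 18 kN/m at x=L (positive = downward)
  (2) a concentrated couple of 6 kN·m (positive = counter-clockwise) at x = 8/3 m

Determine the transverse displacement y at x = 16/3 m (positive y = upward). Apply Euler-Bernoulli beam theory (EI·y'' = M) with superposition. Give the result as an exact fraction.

Load 1 — triangular load w₀=18 kN/m (0→w₀ over full span):
  y_1 = -w₀x(7L⁴-10L²x²+3x⁴)/(360LEI) = -18·(16/3)·(7·8⁴-10·8²·(16/3)²+3·(16/3)⁴)/(360·8·5000) = -4352/50625 m
Load 2 — applied couple M₀=6 kN·m at a=8/3 m (b=L-a=16/3):
  y_2 = (M₀x³/(6L)-M₀(x-a)²/2+C₁x)/EI  [x>a] with C₁=M₀(3b²-L²)/(6L)=8/3 = (6·(16/3)³/(6·8)-6·((16/3)-(8/3))²/2+(8/3)·(16/3))/5000 = 8/3375 m
Superposition: y = Σ y_i = -4232/50625 m ≈ -0.083595 m

y(16/3) = -4232/50625 m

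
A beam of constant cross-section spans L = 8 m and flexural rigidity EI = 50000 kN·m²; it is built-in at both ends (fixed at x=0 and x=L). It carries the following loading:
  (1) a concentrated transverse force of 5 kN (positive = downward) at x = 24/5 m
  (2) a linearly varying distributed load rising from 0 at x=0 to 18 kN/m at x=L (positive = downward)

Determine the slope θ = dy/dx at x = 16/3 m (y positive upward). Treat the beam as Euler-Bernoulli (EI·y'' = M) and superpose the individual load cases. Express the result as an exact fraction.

θ(16/3) = 1282/2109375 rad

Load 1 — point force P=5 kN at a=24/5 m (b=L-a=16/5):
  θ_1 = Pa²(L-x)(2bL-(3b+a)(L-x))/(2L³EI)  [x>a] = 5·(24/5)²·(8-(16/3))·(2·(16/5)·8-(3·(16/5)+(24/5))·(8-(16/3)))/(2·8³·50000) = 6/78125 rad
Load 2 — triangular load w₀=18 kN/m (0→w₀ over full span):
  θ_2 = -w₀(2x(L-x)(L-2x)(x+2L)+x²(L-x)²)/(120LEI) = -18·(2·(16/3)·(8-(16/3))·(8-2·(16/3))·((16/3)+2·8)+(16/3)²·(8-(16/3))²)/(120·8·50000) = 224/421875 rad
Superposition: θ = Σ θ_i = 1282/2109375 rad ≈ 0.000608 rad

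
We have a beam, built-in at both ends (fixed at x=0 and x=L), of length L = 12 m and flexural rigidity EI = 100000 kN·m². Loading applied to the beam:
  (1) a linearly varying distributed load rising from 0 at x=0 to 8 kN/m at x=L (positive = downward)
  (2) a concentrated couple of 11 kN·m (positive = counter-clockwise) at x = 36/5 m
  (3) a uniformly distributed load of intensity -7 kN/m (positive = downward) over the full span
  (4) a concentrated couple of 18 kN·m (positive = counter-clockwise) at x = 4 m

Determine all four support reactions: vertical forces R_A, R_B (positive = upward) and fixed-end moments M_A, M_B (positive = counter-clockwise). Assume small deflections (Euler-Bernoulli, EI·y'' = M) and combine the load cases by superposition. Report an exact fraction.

Load 1 — triangular load w₀=8 kN/m (0→w₀ over full span):
  R_A = 3w₀L/20 = 3·8·12/20 = 72/5 kN
  M_A = w₀L²/30 = 8·12²/30 = 192/5 kN·m
  R_B = 7w₀L/20 = 7·8·12/20 = 168/5 kN
  M_B = -w₀L²/20 = -8·12²/20 = -288/5 kN·m
Load 2 — applied couple M₀=11 kN·m at a=36/5 m (b=L-a=24/5):
  R_A = 6M₀ab/L³ = 6·11·(36/5)·(24/5)/12³ = 33/25 kN
  M_A = M₀b(2a-b)/L² = 11·(24/5)·(2·(36/5)-(24/5))/12² = 88/25 kN·m
  R_B = -6M₀ab/L³ = -6·11·(36/5)·(24/5)/12³ = -33/25 kN
  M_B = M₀a(2b-a)/L² = 11·(36/5)·(2·(24/5)-(36/5))/12² = 33/25 kN·m
Load 3 — uniform load w=-7 kN/m over full span:
  R_A = wL/2 = (-7)·12/2 = -42 kN
  M_A = wL²/12 = (-7)·12²/12 = -84 kN·m
  R_B = wL/2 = (-7)·12/2 = -42 kN
  M_B = -wL²/12 = -(-7)·12²/12 = 84 kN·m
Load 4 — applied couple M₀=18 kN·m at a=4 m (b=L-a=8):
  R_A = 6M₀ab/L³ = 6·18·4·8/12³ = 2 kN
  M_A = M₀b(2a-b)/L² = 18·8·(2·4-8)/12² = 0 kN·m
  R_B = -6M₀ab/L³ = -6·18·4·8/12³ = -2 kN
  M_B = M₀a(2b-a)/L² = 18·4·(2·8-4)/12² = 6 kN·m
Superposition: R_A = -607/25 kN, M_A = -1052/25 kN·m, R_B = -293/25 kN, M_B = 843/25 kN·m

R_A = -607/25 kN, M_A = -1052/25 kN·m, R_B = -293/25 kN, M_B = 843/25 kN·m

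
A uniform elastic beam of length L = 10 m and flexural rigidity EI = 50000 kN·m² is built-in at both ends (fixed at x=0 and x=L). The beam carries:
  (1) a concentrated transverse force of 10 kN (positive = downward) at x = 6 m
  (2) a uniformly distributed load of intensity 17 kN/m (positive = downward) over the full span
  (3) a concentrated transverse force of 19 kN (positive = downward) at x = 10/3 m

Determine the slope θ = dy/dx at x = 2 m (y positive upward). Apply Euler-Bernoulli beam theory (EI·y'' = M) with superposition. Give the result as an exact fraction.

θ(2) = -7438/2109375 rad

Load 1 — point force P=10 kN at a=6 m (b=L-a=4):
  θ_1 = -Pb²x(2aL-(3a+b)x)/(2L³EI)  [x≤a] = -10·4²·2·(2·6·10-(3·6+4)·2)/(2·10³·50000) = -19/78125 rad
Load 2 — uniform load w=17 kN/m over full span:
  θ_2 = -wx(L-x)(L-2x)/(12EI) = -17·2·(10-2)·(10-2·2)/(12·50000) = -17/6250 rad
Load 3 — point force P=19 kN at a=10/3 m (b=L-a=20/3):
  θ_3 = -Pb²x(2aL-(3a+b)x)/(2L³EI)  [x≤a] = -19·(20/3)²·2·(2·(10/3)·10-(3·(10/3)+(20/3))·2)/(2·10³·50000) = -19/33750 rad
Superposition: θ = Σ θ_i = -7438/2109375 rad ≈ -0.003526 rad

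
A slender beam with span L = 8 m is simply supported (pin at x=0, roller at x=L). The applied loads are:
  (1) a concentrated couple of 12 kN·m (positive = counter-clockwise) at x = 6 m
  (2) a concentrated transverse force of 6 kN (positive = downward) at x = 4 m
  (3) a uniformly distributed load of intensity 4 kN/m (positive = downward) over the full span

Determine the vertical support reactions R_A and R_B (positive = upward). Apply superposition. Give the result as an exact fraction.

R_A = 41/2 kN, R_B = 35/2 kN

Load 1 — applied couple M₀=12 kN·m at a=6 m (b=L-a=2):
  R_A = M₀/L = 12/8 = 3/2 kN
  R_B = -M₀/L = -12/8 = -3/2 kN
Load 2 — point force P=6 kN at a=4 m (b=L-a=4):
  R_A = Pb/L = 6·4/8 = 3 kN
  R_B = Pa/L = 6·4/8 = 3 kN
Load 3 — uniform load w=4 kN/m over full span:
  R_A = wL/2 = 4·8/2 = 16 kN
  R_B = wL/2 = 4·8/2 = 16 kN
Superposition: R_A = 41/2 kN, R_B = 35/2 kN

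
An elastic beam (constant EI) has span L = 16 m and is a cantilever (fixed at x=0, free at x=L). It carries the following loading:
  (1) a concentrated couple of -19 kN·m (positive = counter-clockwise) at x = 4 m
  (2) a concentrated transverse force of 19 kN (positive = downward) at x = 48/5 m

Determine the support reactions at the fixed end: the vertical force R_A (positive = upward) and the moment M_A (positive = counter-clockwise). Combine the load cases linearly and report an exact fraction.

R_A = 19 kN, M_A = 1007/5 kN·m

Load 1 — applied couple M₀=-19 kN·m at a=4 m (b=L-a=12):
  R_A = 0 kN
  M_A = -M₀ = -(-19) = 19 kN·m
Load 2 — point force P=19 kN at a=48/5 m (b=L-a=32/5):
  R_A = P = 19 kN
  M_A = Pa = 19·(48/5) = 912/5 kN·m
Superposition: R_A = 19 kN, M_A = 1007/5 kN·m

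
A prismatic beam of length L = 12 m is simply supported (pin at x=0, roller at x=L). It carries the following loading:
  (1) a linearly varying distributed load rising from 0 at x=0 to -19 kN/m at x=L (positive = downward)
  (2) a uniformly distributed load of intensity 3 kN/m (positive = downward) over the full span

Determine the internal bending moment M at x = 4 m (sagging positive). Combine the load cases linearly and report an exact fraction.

M(4) = -784/9 kN·m

Load 1 — triangular load w₀=-19 kN/m (0→w₀ over full span):
  M_1 = w₀Lx/6 - w₀x³/(6L) = (-19)·12·4/6 - (-19)·4³/(6·12) = -1216/9 kN·m
Load 2 — uniform load w=3 kN/m over full span:
  M_2 = wx(L-x)/2 = 3·4·(12-4)/2 = 48 kN·m
Superposition: M = Σ M_i = -784/9 kN·m ≈ -87.111111 kN·m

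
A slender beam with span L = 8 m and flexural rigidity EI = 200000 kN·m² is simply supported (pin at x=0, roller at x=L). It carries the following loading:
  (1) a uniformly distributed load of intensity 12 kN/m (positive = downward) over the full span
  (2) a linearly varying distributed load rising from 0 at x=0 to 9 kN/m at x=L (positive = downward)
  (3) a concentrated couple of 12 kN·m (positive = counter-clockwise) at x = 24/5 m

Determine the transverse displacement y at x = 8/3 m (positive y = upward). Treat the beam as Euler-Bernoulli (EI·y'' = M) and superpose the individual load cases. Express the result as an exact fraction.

Load 1 — uniform load w=12 kN/m over full span:
  y_1 = -wx(L³-2Lx²+x³)/(24EI) = -12·(8/3)·(8³-2·8·(8/3)²+(8/3)³)/(24·200000) = -704/253125 m
Load 2 — triangular load w₀=9 kN/m (0→w₀ over full span):
  y_2 = -w₀x(7L⁴-10L²x²+3x⁴)/(360LEI) = -9·(8/3)·(7·8⁴-10·8²·(8/3)²+3·(8/3)⁴)/(360·8·200000) = -256/253125 m
Load 3 — applied couple M₀=12 kN·m at a=24/5 m (b=L-a=16/5):
  y_3 = (M₀x³/(6L)+C₁x)/EI  [x≤a] with C₁=M₀(3b²-L²)/(6L)=-208/25 = (12·(8/3)³/(6·8)+(-208/25)·(8/3))/200000 = -184/2109375 m
Superposition: y = Σ y_i = -2728/703125 m ≈ -0.003880 m

y(8/3) = -2728/703125 m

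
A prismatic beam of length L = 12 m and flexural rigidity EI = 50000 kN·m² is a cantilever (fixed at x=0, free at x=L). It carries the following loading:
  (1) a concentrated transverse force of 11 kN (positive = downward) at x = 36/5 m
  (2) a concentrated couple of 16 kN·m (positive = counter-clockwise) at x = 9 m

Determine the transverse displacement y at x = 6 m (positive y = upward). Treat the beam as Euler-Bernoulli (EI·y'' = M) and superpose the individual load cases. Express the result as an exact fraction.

Load 1 — point force P=11 kN at a=36/5 m (b=L-a=24/5):
  y_1 = -Px²(3a-x)/(6EI)  [x≤a] = -11·6²·(3·(36/5)-6)/(6·50000) = -1287/62500 m
Load 2 — applied couple M₀=16 kN·m at a=9 m (b=L-a=3):
  y_2 = M₀x²/(2EI)  [x≤a] = 16·6²/(2·50000) = 18/3125 m
Superposition: y = Σ y_i = -927/62500 m ≈ -0.014832 m

y(6) = -927/62500 m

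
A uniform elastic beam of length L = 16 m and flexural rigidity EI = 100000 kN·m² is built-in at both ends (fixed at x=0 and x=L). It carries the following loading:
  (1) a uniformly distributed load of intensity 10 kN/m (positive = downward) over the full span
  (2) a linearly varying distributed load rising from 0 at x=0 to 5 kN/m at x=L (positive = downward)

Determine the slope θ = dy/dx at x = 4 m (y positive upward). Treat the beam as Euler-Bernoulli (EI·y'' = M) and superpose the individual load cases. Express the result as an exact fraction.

θ(4) = -199/50000 rad

Load 1 — uniform load w=10 kN/m over full span:
  θ_1 = -wx(L-x)(L-2x)/(12EI) = -10·4·(16-4)·(16-2·4)/(12·100000) = -2/625 rad
Load 2 — triangular load w₀=5 kN/m (0→w₀ over full span):
  θ_2 = -w₀(2x(L-x)(L-2x)(x+2L)+x²(L-x)²)/(120LEI) = -5·(2·4·(16-4)·(16-2·4)·(4+2·16)+4²·(16-4)²)/(120·16·100000) = -39/50000 rad
Superposition: θ = Σ θ_i = -199/50000 rad ≈ -0.003980 rad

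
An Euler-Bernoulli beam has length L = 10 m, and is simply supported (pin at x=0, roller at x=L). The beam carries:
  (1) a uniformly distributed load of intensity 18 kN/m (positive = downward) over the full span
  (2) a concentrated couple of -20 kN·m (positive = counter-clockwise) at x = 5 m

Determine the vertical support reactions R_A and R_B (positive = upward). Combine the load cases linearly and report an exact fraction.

R_A = 88 kN, R_B = 92 kN

Load 1 — uniform load w=18 kN/m over full span:
  R_A = wL/2 = 18·10/2 = 90 kN
  R_B = wL/2 = 18·10/2 = 90 kN
Load 2 — applied couple M₀=-20 kN·m at a=5 m (b=L-a=5):
  R_A = M₀/L = (-20)/10 = -2 kN
  R_B = -M₀/L = -(-20)/10 = 2 kN
Superposition: R_A = 88 kN, R_B = 92 kN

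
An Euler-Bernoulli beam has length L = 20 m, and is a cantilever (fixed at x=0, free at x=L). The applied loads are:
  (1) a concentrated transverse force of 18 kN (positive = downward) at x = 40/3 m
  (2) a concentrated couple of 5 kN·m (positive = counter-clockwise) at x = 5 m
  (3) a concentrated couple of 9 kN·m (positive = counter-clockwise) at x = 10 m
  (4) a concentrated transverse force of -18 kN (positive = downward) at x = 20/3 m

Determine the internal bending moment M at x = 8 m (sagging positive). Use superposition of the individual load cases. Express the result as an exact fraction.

Load 1 — point force P=18 kN at a=40/3 m (b=L-a=20/3):
  M_1 = -P(a-x)  [x≤a] = -18·((40/3)-8) = -96 kN·m
Load 2 — applied couple M₀=5 kN·m at a=5 m (b=L-a=15):
  M_2 = 0  [x>a] = 0 kN·m
Load 3 — applied couple M₀=9 kN·m at a=10 m (b=L-a=10):
  M_3 = M₀  [x≤a] = 9 = 9 kN·m
Load 4 — point force P=-18 kN at a=20/3 m (b=L-a=40/3):
  M_4 = 0  [x>a] = 0 kN·m
Superposition: M = Σ M_i = -87 kN·m ≈ -87.000000 kN·m

M(8) = -87 kN·m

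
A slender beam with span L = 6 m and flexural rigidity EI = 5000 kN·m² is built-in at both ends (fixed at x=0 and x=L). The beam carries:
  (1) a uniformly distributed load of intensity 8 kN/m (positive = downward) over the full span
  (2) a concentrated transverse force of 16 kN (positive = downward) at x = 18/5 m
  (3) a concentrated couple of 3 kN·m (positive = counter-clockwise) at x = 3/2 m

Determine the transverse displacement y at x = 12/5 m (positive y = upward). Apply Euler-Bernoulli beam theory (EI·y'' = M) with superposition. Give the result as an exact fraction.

y(12/5) = -4593519/625000000 m

Load 1 — uniform load w=8 kN/m over full span:
  y_1 = -wx²(L-x)²/(24EI) = -8·(12/5)²·(6-(12/5))²/(24·5000) = -1944/390625 m
Load 2 — point force P=16 kN at a=18/5 m (b=L-a=12/5):
  y_2 = -Pb²x²(3aL-(3a+b)x)/(6L³EI)  [x≤a] = -16·(12/5)²·(12/5)²·(3·(18/5)·6-(3·(18/5)+(12/5))·(12/5))/(6·6³·5000) = -26496/9765625 m
Load 3 — applied couple M₀=3 kN·m at a=3/2 m (b=L-a=9/2):
  y_3 = (R_Ax³/6 - M_Ax²/2 - M₀(x-a)²/2)/EI  [x>a] with R_A=9/16, M_A=-9/16 = ((9/16)·(12/5)³/6 - (-9/16)·(12/5)²/2 - 3·((12/5)-(3/2))²/2)/5000 = 1701/5000000 m
Superposition: y = Σ y_i = -4593519/625000000 m ≈ -0.007350 m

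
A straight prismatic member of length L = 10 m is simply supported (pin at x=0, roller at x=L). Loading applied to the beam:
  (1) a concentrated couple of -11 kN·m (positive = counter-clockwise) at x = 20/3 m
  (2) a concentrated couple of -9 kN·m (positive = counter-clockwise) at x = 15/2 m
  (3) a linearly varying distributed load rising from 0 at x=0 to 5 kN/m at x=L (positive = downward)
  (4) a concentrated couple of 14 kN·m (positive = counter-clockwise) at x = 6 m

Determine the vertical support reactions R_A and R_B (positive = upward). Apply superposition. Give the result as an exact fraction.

R_A = 116/15 kN, R_B = 259/15 kN

Load 1 — applied couple M₀=-11 kN·m at a=20/3 m (b=L-a=10/3):
  R_A = M₀/L = (-11)/10 = -11/10 kN
  R_B = -M₀/L = -(-11)/10 = 11/10 kN
Load 2 — applied couple M₀=-9 kN·m at a=15/2 m (b=L-a=5/2):
  R_A = M₀/L = (-9)/10 = -9/10 kN
  R_B = -M₀/L = -(-9)/10 = 9/10 kN
Load 3 — triangular load w₀=5 kN/m (0→w₀ over full span):
  R_A = w₀L/6 = 5·10/6 = 25/3 kN
  R_B = w₀L/3 = 5·10/3 = 50/3 kN
Load 4 — applied couple M₀=14 kN·m at a=6 m (b=L-a=4):
  R_A = M₀/L = 14/10 = 7/5 kN
  R_B = -M₀/L = -14/10 = -7/5 kN
Superposition: R_A = 116/15 kN, R_B = 259/15 kN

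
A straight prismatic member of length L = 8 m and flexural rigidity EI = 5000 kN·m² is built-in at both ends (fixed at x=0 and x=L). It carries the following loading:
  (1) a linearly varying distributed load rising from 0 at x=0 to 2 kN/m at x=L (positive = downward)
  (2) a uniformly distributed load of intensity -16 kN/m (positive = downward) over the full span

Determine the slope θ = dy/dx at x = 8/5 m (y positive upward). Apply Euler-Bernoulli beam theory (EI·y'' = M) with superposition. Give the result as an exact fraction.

θ(8/5) = 14464/1171875 rad

Load 1 — triangular load w₀=2 kN/m (0→w₀ over full span):
  θ_1 = -w₀(2x(L-x)(L-2x)(x+2L)+x²(L-x)²)/(120LEI) = -2·(2·(8/5)·(8-(8/5))·(8-2·(8/5))·((8/5)+2·8)+(8/5)²·(8-(8/5))²)/(120·8·5000) = -896/1171875 rad
Load 2 — uniform load w=-16 kN/m over full span:
  θ_2 = -wx(L-x)(L-2x)/(12EI) = -(-16)·(8/5)·(8-(8/5))·(8-2·(8/5))/(12·5000) = 1024/78125 rad
Superposition: θ = Σ θ_i = 14464/1171875 rad ≈ 0.012343 rad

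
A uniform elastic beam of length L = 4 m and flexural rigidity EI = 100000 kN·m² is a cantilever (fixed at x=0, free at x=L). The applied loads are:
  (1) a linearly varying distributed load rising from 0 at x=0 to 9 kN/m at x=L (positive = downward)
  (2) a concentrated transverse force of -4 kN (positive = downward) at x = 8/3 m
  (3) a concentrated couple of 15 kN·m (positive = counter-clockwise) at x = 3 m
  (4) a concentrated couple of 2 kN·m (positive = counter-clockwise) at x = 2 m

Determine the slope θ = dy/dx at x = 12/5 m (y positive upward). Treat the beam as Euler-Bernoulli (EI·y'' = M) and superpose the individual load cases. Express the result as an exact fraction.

Load 1 — triangular load w₀=9 kN/m (0→w₀ over full span):
  θ_1 = (w₀Lx²/4-w₀L²x/3-w₀x⁴/(24L))/EI = (9·4·(12/5)²/4-9·4²·(12/5)/3-9·(12/5)⁴/(24·4))/100000 = -5193/7812500 rad
Load 2 — point force P=-4 kN at a=8/3 m (b=L-a=4/3):
  θ_2 = -Px(2a-x)/(2EI)  [x≤a] = -(-4)·(12/5)·(2·(8/3)-(12/5))/(2·100000) = 11/78125 rad
Load 3 — applied couple M₀=15 kN·m at a=3 m (b=L-a=1):
  θ_3 = M₀x/EI  [x≤a] = 15·(12/5)/100000 = 9/25000 rad
Load 4 — applied couple M₀=2 kN·m at a=2 m (b=L-a=2):
  θ_4 = M₀a/EI  [x>a] = 2·2/100000 = 1/25000 rad
Superposition: θ = Σ θ_i = -242/1953125 rad ≈ -0.000124 rad

θ(12/5) = -242/1953125 rad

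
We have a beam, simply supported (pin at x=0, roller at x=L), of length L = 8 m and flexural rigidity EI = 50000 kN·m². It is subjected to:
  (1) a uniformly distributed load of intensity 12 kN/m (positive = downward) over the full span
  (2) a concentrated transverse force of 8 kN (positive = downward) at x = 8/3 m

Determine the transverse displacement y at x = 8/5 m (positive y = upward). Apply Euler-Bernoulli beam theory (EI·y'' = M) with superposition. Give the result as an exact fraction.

Load 1 — uniform load w=12 kN/m over full span:
  y_1 = -wx(L³-2Lx²+x³)/(24EI) = -12·(8/5)·(8³-2·8·(8/5)²+(8/5)³)/(24·50000) = -14848/1953125 m
Load 2 — point force P=8 kN at a=8/3 m (b=L-a=16/3):
  y_2 = -Pbx(L²-b²-x²)/(6LEI)  [x≤a] = -8·(16/3)·(8/5)·(8²-(16/3)²-(8/5)²)/(6·8·50000) = -29696/31640625 m
Superposition: y = Σ y_i = -1351168/158203125 m ≈ -0.008541 m

y(8/5) = -1351168/158203125 m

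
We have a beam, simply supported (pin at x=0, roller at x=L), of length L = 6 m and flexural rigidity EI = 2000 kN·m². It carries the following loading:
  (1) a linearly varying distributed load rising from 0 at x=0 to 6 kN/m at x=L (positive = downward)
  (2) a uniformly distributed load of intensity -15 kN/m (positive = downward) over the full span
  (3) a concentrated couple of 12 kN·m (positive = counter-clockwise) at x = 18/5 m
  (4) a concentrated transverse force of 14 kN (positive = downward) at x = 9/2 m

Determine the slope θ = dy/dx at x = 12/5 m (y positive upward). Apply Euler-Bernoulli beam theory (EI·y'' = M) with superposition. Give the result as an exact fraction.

θ(12/5) = 205701/20000000 rad

Load 1 — triangular load w₀=6 kN/m (0→w₀ over full span):
  θ_1 = -w₀(7L⁴-30L²x²+15x⁴)/(360LEI) = -6·(7·6⁴-30·6²·(12/5)²+15·(12/5)⁴)/(360·6·2000) = -2907/625000 rad
Load 2 — uniform load w=-15 kN/m over full span:
  θ_2 = -w(L³-6Lx²+4x³)/(24EI) = -(-15)·(6³-6·6·(12/5)²+4·(12/5)³)/(24·2000) = 999/50000 rad
Load 3 — applied couple M₀=12 kN·m at a=18/5 m (b=L-a=12/5):
  θ_3 = (M₀x²/(2L)+C₁)/EI  [x≤a] with C₁=M₀(3b²-L²)/(6L)=-156/25 = (12·(12/5)²/(2·6)+(-156/25))/2000 = -3/12500 rad
Load 4 — point force P=14 kN at a=9/2 m (b=L-a=3/2):
  θ_4 = -Pb(L²-b²-3x²)/(6LEI)  [x≤a] = -14·(3/2)·(6²-(3/2)²-3·(12/5)²)/(6·6·2000) = -3843/800000 rad
Superposition: θ = Σ θ_i = 205701/20000000 rad ≈ 0.010285 rad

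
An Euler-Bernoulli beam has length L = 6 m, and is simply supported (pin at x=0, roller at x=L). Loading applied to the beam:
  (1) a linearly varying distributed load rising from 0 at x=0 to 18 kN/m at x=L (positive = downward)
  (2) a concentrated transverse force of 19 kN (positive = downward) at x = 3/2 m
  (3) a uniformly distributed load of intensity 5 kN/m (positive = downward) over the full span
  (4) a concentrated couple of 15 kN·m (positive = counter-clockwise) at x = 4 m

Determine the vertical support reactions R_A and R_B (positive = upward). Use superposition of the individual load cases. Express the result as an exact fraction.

R_A = 199/4 kN, R_B = 213/4 kN

Load 1 — triangular load w₀=18 kN/m (0→w₀ over full span):
  R_A = w₀L/6 = 18·6/6 = 18 kN
  R_B = w₀L/3 = 18·6/3 = 36 kN
Load 2 — point force P=19 kN at a=3/2 m (b=L-a=9/2):
  R_A = Pb/L = 19·(9/2)/6 = 57/4 kN
  R_B = Pa/L = 19·(3/2)/6 = 19/4 kN
Load 3 — uniform load w=5 kN/m over full span:
  R_A = wL/2 = 5·6/2 = 15 kN
  R_B = wL/2 = 5·6/2 = 15 kN
Load 4 — applied couple M₀=15 kN·m at a=4 m (b=L-a=2):
  R_A = M₀/L = 15/6 = 5/2 kN
  R_B = -M₀/L = -15/6 = -5/2 kN
Superposition: R_A = 199/4 kN, R_B = 213/4 kN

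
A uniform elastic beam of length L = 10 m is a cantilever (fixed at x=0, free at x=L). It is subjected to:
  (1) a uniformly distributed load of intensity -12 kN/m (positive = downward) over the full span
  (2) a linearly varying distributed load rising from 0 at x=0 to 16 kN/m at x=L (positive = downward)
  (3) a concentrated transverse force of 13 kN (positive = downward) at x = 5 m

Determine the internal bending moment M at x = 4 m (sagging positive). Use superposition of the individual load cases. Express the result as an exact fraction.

Load 1 — uniform load w=-12 kN/m over full span:
  M_1 = -w(L-x)²/2 = -(-12)·(10-4)²/2 = 216 kN·m
Load 2 — triangular load w₀=16 kN/m (0→w₀ over full span):
  M_2 = w₀Lx/2 - w₀L²/3 - w₀x³/(6L) = 16·10·4/2 - 16·10²/3 - 16·4³/(6·10) = -1152/5 kN·m
Load 3 — point force P=13 kN at a=5 m (b=L-a=5):
  M_3 = -P(a-x)  [x≤a] = -13·(5-4) = -13 kN·m
Superposition: M = Σ M_i = -137/5 kN·m ≈ -27.400000 kN·m

M(4) = -137/5 kN·m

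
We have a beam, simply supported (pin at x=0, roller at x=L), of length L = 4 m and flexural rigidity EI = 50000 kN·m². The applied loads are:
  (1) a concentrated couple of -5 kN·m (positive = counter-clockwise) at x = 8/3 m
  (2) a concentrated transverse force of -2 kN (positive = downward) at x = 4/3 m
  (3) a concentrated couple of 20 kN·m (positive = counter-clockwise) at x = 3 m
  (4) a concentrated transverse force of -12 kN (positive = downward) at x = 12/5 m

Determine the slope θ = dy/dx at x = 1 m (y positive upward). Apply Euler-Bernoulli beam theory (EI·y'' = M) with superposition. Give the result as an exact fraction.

Load 1 — applied couple M₀=-5 kN·m at a=8/3 m (b=L-a=4/3):
  θ_1 = (M₀x²/(2L)+C₁)/EI  [x≤a] with C₁=M₀(3b²-L²)/(6L)=20/9 = ((-5)·1²/(2·4)+(20/9))/50000 = 23/720000 rad
Load 2 — point force P=-2 kN at a=4/3 m (b=L-a=8/3):
  θ_2 = -Pb(L²-b²-3x²)/(6LEI)  [x≤a] = -(-2)·(8/3)·(4²-(8/3)²-3·1²)/(6·4·50000) = 53/2025000 rad
Load 3 — applied couple M₀=20 kN·m at a=3 m (b=L-a=1):
  θ_3 = (M₀x²/(2L)+C₁)/EI  [x≤a] with C₁=M₀(3b²-L²)/(6L)=-65/6 = (20·1²/(2·4)+(-65/6))/50000 = -1/6000 rad
Load 4 — point force P=-12 kN at a=12/5 m (b=L-a=8/5):
  θ_4 = -Pb(L²-b²-3x²)/(6LEI)  [x≤a] = -(-12)·(8/5)·(4²-(8/5)²-3·1²)/(6·4·50000) = 261/1562500 rad
Superposition: θ = Σ θ_i = 236887/4050000000 rad ≈ 0.000058 rad

θ(1) = 236887/4050000000 rad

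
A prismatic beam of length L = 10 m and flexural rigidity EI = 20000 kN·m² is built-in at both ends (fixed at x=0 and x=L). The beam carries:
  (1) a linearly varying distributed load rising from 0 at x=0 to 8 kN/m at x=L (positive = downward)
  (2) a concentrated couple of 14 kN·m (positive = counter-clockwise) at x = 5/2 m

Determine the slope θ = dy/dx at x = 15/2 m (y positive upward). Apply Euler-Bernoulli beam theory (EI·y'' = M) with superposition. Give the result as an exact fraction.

θ(15/2) = 333/256000 rad

Load 1 — triangular load w₀=8 kN/m (0→w₀ over full span):
  θ_1 = -w₀(2x(L-x)(L-2x)(x+2L)+x²(L-x)²)/(120LEI) = -8·(2·(15/2)·(10-(15/2))·(10-2·(15/2))·((15/2)+2·10)+(15/2)²·(10-(15/2))²)/(120·10·20000) = 41/25600 rad
Load 2 — applied couple M₀=14 kN·m at a=5/2 m (b=L-a=15/2):
  θ_2 = (R_Ax²/2 - M_Ax - M₀(x-a))/EI  [x>a] with R_A=63/40, M_A=-21/8 = ((63/40)·(15/2)²/2 - (-21/8)·(15/2) - 14·((15/2)-(5/2)))/20000 = -77/256000 rad
Superposition: θ = Σ θ_i = 333/256000 rad ≈ 0.001301 rad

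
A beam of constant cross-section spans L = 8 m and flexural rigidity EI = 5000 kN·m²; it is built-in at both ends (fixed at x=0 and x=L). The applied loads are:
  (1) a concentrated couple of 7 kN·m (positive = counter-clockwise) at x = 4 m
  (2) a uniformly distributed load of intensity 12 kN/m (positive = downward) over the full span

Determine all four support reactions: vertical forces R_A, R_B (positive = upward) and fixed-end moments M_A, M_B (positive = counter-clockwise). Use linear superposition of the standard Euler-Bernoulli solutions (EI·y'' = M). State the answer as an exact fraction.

Load 1 — applied couple M₀=7 kN·m at a=4 m (b=L-a=4):
  R_A = 6M₀ab/L³ = 6·7·4·4/8³ = 21/16 kN
  M_A = M₀b(2a-b)/L² = 7·4·(2·4-4)/8² = 7/4 kN·m
  R_B = -6M₀ab/L³ = -6·7·4·4/8³ = -21/16 kN
  M_B = M₀a(2b-a)/L² = 7·4·(2·4-4)/8² = 7/4 kN·m
Load 2 — uniform load w=12 kN/m over full span:
  R_A = wL/2 = 12·8/2 = 48 kN
  M_A = wL²/12 = 12·8²/12 = 64 kN·m
  R_B = wL/2 = 12·8/2 = 48 kN
  M_B = -wL²/12 = -12·8²/12 = -64 kN·m
Superposition: R_A = 789/16 kN, M_A = 263/4 kN·m, R_B = 747/16 kN, M_B = -249/4 kN·m

R_A = 789/16 kN, M_A = 263/4 kN·m, R_B = 747/16 kN, M_B = -249/4 kN·m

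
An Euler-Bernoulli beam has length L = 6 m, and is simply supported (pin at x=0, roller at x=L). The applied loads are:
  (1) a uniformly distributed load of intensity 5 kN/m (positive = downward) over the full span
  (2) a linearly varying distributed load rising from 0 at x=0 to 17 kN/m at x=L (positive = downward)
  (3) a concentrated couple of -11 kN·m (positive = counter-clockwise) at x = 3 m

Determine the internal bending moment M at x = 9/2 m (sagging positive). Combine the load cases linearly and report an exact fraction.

M(9/2) = 1699/32 kN·m

Load 1 — uniform load w=5 kN/m over full span:
  M_1 = wx(L-x)/2 = 5·(9/2)·(6-(9/2))/2 = 135/8 kN·m
Load 2 — triangular load w₀=17 kN/m (0→w₀ over full span):
  M_2 = w₀Lx/6 - w₀x³/(6L) = 17·6·(9/2)/6 - 17·(9/2)³/(6·6) = 1071/32 kN·m
Load 3 — applied couple M₀=-11 kN·m at a=3 m (b=L-a=3):
  M_3 = M₀x/L - M₀  [x>a] = (-11)·(9/2)/6 - (-11) = 11/4 kN·m
Superposition: M = Σ M_i = 1699/32 kN·m ≈ 53.093750 kN·m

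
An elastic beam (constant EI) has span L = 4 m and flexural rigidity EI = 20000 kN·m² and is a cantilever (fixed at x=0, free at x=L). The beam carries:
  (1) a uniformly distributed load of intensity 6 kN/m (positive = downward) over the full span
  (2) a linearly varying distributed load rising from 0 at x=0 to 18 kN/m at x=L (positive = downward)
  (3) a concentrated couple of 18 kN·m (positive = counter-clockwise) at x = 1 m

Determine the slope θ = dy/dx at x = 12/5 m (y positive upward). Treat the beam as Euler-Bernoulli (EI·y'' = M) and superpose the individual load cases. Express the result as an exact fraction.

θ(12/5) = -54639/6250000 rad

Load 1 — uniform load w=6 kN/m over full span:
  θ_1 = -wx(x²-3Lx+3L²)/(6EI) = -6·(12/5)·((12/5)²-3·4·(12/5)+3·4²)/(6·20000) = -234/78125 rad
Load 2 — triangular load w₀=18 kN/m (0→w₀ over full span):
  θ_2 = (w₀Lx²/4-w₀L²x/3-w₀x⁴/(24L))/EI = (18·4·(12/5)²/4-18·4²·(12/5)/3-18·(12/5)⁴/(24·4))/20000 = -5193/781250 rad
Load 3 — applied couple M₀=18 kN·m at a=1 m (b=L-a=3):
  θ_3 = M₀a/EI  [x>a] = 18·1/20000 = 9/10000 rad
Superposition: θ = Σ θ_i = -54639/6250000 rad ≈ -0.008742 rad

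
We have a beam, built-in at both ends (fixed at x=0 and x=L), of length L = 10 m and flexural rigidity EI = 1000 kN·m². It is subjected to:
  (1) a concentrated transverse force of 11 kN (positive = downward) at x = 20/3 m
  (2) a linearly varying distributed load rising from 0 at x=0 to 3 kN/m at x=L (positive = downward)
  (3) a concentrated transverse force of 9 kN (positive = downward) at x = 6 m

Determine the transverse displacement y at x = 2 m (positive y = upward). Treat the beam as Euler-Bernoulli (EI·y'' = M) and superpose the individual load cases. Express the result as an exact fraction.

Load 1 — point force P=11 kN at a=20/3 m (b=L-a=10/3):
  y_1 = -Pb²x²(3aL-(3a+b)x)/(6L³EI)  [x≤a] = -11·(10/3)²·2²·(3·(20/3)·10-(3·(20/3)+(10/3))·2)/(6·10³·1000) = -253/20250 m
Load 2 — triangular load w₀=3 kN/m (0→w₀ over full span):
  y_2 = -w₀x²(L-x)²(x+2L)/(120LEI) = -3·2²·(10-2)²·(2+2·10)/(120·10·1000) = -44/3125 m
Load 3 — point force P=9 kN at a=6 m (b=L-a=4):
  y_3 = -Pb²x²(3aL-(3a+b)x)/(6L³EI)  [x≤a] = -9·4²·2²·(3·6·10-(3·6+4)·2)/(6·10³·1000) = -204/15625 m
Superposition: y = Σ y_i = -100313/2531250 m ≈ -0.039630 m

y(2) = -100313/2531250 m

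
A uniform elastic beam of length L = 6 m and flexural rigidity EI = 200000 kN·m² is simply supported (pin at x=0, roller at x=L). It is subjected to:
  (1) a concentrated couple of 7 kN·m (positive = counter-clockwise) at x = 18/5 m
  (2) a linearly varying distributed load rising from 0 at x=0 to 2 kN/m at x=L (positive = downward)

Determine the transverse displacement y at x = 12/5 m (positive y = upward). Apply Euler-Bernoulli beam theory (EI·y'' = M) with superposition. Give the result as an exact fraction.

y(12/5) = -85239/781250000 m

Load 1 — applied couple M₀=7 kN·m at a=18/5 m (b=L-a=12/5):
  y_1 = (M₀x³/(6L)+C₁x)/EI  [x≤a] with C₁=M₀(3b²-L²)/(6L)=-91/25 = (7·(12/5)³/(6·6)+(-91/25)·(12/5))/200000 = -189/6250000 m
Load 2 — triangular load w₀=2 kN/m (0→w₀ over full span):
  y_2 = -w₀x(7L⁴-10L²x²+3x⁴)/(360LEI) = -2·(12/5)·(7·6⁴-10·6²·(12/5)²+3·(12/5)⁴)/(360·6·200000) = -30807/390625000 m
Superposition: y = Σ y_i = -85239/781250000 m ≈ -0.000109 m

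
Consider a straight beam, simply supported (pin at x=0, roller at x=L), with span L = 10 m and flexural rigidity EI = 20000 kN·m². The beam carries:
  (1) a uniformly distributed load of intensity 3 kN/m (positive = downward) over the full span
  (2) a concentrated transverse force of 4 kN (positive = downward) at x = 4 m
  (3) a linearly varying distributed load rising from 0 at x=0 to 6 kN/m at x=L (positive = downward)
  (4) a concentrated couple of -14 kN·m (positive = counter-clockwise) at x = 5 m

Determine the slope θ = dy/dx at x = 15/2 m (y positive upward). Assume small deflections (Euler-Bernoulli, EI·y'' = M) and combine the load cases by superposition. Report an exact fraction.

θ(15/2) = 365333/38400000 rad

Load 1 — uniform load w=3 kN/m over full span:
  θ_1 = -w(L³-6Lx²+4x³)/(24EI) = -3·(10³-6·10·(15/2)²+4·(15/2)³)/(24·20000) = 11/2560 rad
Load 2 — point force P=4 kN at a=4 m (b=L-a=6):
  θ_2 = -Pa(2L²-6Lx+3x²+a²)/(6LEI)  [x>a] = -4·4·(2·10²-6·10·(15/2)+3·(15/2)²+4²)/(6·10·20000) = 87/100000 rad
Load 3 — triangular load w₀=6 kN/m (0→w₀ over full span):
  θ_3 = -w₀(7L⁴-30L²x²+15x⁴)/(360LEI) = -6·(7·10⁴-30·10²·(15/2)²+15·(15/2)⁴)/(360·10·20000) = 1313/307200 rad
Load 4 — applied couple M₀=-14 kN·m at a=5 m (b=L-a=5):
  θ_4 = (M₀x²/(2L)-M₀(x-a)+C₁)/EI  [x>a] with C₁=M₀(3b²-L²)/(6L)=35/6 = ((-14)·(15/2)²/(2·10)-(-14)·((15/2)-5)+(35/6))/20000 = 7/96000 rad
Superposition: θ = Σ θ_i = 365333/38400000 rad ≈ 0.009514 rad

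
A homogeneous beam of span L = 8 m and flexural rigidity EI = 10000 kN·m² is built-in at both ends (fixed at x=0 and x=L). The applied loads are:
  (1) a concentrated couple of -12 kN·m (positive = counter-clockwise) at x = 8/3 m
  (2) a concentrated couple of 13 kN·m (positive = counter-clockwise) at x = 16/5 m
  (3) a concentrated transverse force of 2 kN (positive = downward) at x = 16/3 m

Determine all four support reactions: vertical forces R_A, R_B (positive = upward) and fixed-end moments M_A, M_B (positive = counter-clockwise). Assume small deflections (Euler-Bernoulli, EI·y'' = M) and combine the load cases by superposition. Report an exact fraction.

Load 1 — applied couple M₀=-12 kN·m at a=8/3 m (b=L-a=16/3):
  R_A = 6M₀ab/L³ = 6·(-12)·(8/3)·(16/3)/8³ = -2 kN
  M_A = M₀b(2a-b)/L² = (-12)·(16/3)·(2·(8/3)-(16/3))/8² = 0 kN·m
  R_B = -6M₀ab/L³ = -6·(-12)·(8/3)·(16/3)/8³ = 2 kN
  M_B = M₀a(2b-a)/L² = (-12)·(8/3)·(2·(16/3)-(8/3))/8² = -4 kN·m
Load 2 — applied couple M₀=13 kN·m at a=16/5 m (b=L-a=24/5):
  R_A = 6M₀ab/L³ = 6·13·(16/5)·(24/5)/8³ = 117/50 kN
  M_A = M₀b(2a-b)/L² = 13·(24/5)·(2·(16/5)-(24/5))/8² = 39/25 kN·m
  R_B = -6M₀ab/L³ = -6·13·(16/5)·(24/5)/8³ = -117/50 kN
  M_B = M₀a(2b-a)/L² = 13·(16/5)·(2·(24/5)-(16/5))/8² = 104/25 kN·m
Load 3 — point force P=2 kN at a=16/3 m (b=L-a=8/3):
  R_A = Pb²(3a+b)/L³ = 2·(8/3)²·(3·(16/3)+(8/3))/8³ = 14/27 kN
  M_A = Pab²/L² = 2·(16/3)·(8/3)²/8² = 32/27 kN·m
  R_B = Pa²(a+3b)/L³ = 2·(16/3)²·((16/3)+3·(8/3))/8³ = 40/27 kN
  M_B = -Pa²b/L² = -2·(16/3)²·(8/3)/8² = -64/27 kN·m
Superposition: R_A = 1159/1350 kN, M_A = 1853/675 kN·m, R_B = 1541/1350 kN, M_B = -1492/675 kN·m

R_A = 1159/1350 kN, M_A = 1853/675 kN·m, R_B = 1541/1350 kN, M_B = -1492/675 kN·m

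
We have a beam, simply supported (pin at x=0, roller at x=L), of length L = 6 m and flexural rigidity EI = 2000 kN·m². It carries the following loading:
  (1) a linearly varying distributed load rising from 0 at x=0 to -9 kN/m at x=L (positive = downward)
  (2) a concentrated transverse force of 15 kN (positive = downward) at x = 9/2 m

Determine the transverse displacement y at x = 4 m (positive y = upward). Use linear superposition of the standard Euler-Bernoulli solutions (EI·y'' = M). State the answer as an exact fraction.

Load 1 — triangular load w₀=-9 kN/m (0→w₀ over full span):
  y_1 = -w₀x(7L⁴-10L²x²+3x⁴)/(360LEI) = -(-9)·4·(7·6⁴-10·6²·4²+3·4⁴)/(360·6·2000) = 17/500 m
Load 2 — point force P=15 kN at a=9/2 m (b=L-a=3/2):
  y_2 = -Pbx(L²-b²-x²)/(6LEI)  [x≤a] = -15·(3/2)·4·(6²-(3/2)²-4²)/(6·6·2000) = -71/3200 m
Superposition: y = Σ y_i = 189/16000 m ≈ 0.011813 m

y(4) = 189/16000 m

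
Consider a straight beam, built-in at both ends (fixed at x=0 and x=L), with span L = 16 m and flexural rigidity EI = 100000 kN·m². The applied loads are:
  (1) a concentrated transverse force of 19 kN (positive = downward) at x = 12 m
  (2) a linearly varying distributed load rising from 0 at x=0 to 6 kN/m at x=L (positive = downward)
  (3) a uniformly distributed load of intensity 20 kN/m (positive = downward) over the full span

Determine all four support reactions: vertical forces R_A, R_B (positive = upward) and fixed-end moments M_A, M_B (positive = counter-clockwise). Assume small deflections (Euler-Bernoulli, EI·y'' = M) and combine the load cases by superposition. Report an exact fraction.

Load 1 — point force P=19 kN at a=12 m (b=L-a=4):
  R_A = Pb²(3a+b)/L³ = 19·4²·(3·12+4)/16³ = 95/32 kN
  M_A = Pab²/L² = 19·12·4²/16² = 57/4 kN·m
  R_B = Pa²(a+3b)/L³ = 19·12²·(12+3·4)/16³ = 513/32 kN
  M_B = -Pa²b/L² = -19·12²·4/16² = -171/4 kN·m
Load 2 — triangular load w₀=6 kN/m (0→w₀ over full span):
  R_A = 3w₀L/20 = 3·6·16/20 = 72/5 kN
  M_A = w₀L²/30 = 6·16²/30 = 256/5 kN·m
  R_B = 7w₀L/20 = 7·6·16/20 = 168/5 kN
  M_B = -w₀L²/20 = -6·16²/20 = -384/5 kN·m
Load 3 — uniform load w=20 kN/m over full span:
  R_A = wL/2 = 20·16/2 = 160 kN
  M_A = wL²/12 = 20·16²/12 = 1280/3 kN·m
  R_B = wL/2 = 20·16/2 = 160 kN
  M_B = -wL²/12 = -20·16²/12 = -1280/3 kN·m
Superposition: R_A = 28379/160 kN, M_A = 29527/60 kN·m, R_B = 33541/160 kN, M_B = -32773/60 kN·m

R_A = 28379/160 kN, M_A = 29527/60 kN·m, R_B = 33541/160 kN, M_B = -32773/60 kN·m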